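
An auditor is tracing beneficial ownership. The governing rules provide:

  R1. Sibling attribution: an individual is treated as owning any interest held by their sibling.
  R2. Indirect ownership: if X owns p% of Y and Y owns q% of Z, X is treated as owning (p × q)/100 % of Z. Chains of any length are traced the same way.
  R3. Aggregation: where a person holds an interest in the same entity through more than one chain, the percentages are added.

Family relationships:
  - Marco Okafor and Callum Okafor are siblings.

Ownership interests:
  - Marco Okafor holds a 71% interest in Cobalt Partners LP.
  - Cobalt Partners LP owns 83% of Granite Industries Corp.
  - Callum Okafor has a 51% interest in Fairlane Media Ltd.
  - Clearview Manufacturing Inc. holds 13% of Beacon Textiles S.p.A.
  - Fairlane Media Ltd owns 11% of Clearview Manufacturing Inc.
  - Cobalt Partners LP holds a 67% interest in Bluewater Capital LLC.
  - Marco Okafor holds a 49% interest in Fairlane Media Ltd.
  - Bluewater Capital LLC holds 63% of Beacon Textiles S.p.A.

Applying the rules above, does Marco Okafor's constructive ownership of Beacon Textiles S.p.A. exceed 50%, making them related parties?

No

By sibling attribution (R1), Marco Okafor is treated as also owning Callum Okafor's interest in Fairlane Media Ltd, giving 49% + 51% = 100%.
Chain via Fairlane Media Ltd → Clearview Manufacturing Inc. (R2): 100% × 11% × 13% = 1.43% of Beacon Textiles S.p.A.
Chain via Cobalt Partners LP → Bluewater Capital LLC (R2): 71% × 67% × 63% = 29.9691% of Beacon Textiles S.p.A.
Aggregating (R3): 1.43% + 29.9691% = 31.3991%.
31.3991% does not exceed the 50% threshold, so Marco is not a related party to Beacon Textiles S.p.A.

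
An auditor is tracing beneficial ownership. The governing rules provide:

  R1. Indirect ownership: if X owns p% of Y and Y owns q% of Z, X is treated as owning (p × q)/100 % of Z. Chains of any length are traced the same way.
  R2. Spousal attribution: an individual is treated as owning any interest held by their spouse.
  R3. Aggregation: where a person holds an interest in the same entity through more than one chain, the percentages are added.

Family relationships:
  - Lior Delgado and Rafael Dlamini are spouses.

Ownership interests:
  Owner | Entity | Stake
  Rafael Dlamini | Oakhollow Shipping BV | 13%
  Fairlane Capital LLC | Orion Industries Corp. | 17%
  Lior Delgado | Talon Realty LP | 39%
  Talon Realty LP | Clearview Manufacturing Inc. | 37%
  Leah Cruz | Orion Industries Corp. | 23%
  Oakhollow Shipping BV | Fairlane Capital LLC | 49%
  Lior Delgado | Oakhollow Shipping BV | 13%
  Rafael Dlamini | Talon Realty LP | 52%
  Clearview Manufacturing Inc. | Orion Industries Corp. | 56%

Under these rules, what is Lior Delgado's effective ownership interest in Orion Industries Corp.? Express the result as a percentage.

By spousal attribution (R2), Lior Delgado is treated as also owning Rafael Dlamini's interest in Oakhollow Shipping BV, giving 13% + 13% = 26%.
By spousal attribution (R2), Lior Delgado is treated as also owning Rafael Dlamini's interest in Talon Realty LP, giving 39% + 52% = 91%.
Chain via Oakhollow Shipping BV → Fairlane Capital LLC (R1): 26% × 49% × 17% = 2.1658% of Orion Industries Corp.
Chain via Talon Realty LP → Clearview Manufacturing Inc. (R1): 91% × 37% × 56% = 18.8552% of Orion Industries Corp.
Aggregating (R3): 2.1658% + 18.8552% = 21.021%.

21.021%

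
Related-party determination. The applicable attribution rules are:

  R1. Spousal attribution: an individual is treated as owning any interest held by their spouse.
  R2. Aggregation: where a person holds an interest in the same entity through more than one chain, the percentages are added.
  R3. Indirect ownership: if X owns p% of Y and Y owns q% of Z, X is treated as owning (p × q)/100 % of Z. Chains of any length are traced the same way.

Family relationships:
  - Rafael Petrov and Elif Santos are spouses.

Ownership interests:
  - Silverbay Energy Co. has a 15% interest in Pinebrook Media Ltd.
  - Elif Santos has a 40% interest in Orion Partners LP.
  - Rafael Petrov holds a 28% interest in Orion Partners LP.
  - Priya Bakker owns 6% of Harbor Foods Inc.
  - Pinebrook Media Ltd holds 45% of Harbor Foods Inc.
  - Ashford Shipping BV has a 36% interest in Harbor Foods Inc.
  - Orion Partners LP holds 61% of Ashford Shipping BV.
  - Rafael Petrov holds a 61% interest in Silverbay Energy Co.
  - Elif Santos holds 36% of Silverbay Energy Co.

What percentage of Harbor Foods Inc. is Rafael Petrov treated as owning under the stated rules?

21.4803%

By spousal attribution (R1), Rafael Petrov is treated as also owning Elif Santos's interest in Orion Partners LP, giving 28% + 40% = 68%.
By spousal attribution (R1), Rafael Petrov is treated as also owning Elif Santos's interest in Silverbay Energy Co, giving 61% + 36% = 97%.
Chain via Orion Partners LP → Ashford Shipping BV (R3): 68% × 61% × 36% = 14.9328% of Harbor Foods Inc.
Chain via Silverbay Energy Co. → Pinebrook Media Ltd (R3): 97% × 15% × 45% = 6.5475% of Harbor Foods Inc.
Aggregating (R2): 14.9328% + 6.5475% = 21.4803%.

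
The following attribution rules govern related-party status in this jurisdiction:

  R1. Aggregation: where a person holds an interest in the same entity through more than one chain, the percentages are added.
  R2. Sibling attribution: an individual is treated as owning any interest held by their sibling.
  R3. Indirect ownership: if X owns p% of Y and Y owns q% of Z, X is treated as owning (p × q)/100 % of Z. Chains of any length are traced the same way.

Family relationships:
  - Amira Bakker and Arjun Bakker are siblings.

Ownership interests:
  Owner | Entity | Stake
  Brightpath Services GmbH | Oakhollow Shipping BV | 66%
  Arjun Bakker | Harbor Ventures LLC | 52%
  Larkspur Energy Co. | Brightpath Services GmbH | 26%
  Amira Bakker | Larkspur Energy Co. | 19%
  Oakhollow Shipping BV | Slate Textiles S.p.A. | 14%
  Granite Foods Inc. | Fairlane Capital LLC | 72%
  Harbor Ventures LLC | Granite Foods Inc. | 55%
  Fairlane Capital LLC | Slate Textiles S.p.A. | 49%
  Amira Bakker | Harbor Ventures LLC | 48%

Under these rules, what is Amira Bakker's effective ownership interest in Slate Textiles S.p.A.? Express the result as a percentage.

19.860456%

By sibling attribution (R2), Amira Bakker is treated as also owning Arjun Bakker's interest in Harbor Ventures LLC, giving 48% + 52% = 100%.
Chain via Harbor Ventures LLC → Granite Foods Inc. → Fairlane Capital LLC (R3): 100% × 55% × 72% × 49% = 19.404% of Slate Textiles S.p.A.
Chain via Larkspur Energy Co. → Brightpath Services GmbH → Oakhollow Shipping BV (R3): 19% × 26% × 66% × 14% = 0.456456% of Slate Textiles S.p.A.
Aggregating (R1): 19.404% + 0.456456% = 19.860456%.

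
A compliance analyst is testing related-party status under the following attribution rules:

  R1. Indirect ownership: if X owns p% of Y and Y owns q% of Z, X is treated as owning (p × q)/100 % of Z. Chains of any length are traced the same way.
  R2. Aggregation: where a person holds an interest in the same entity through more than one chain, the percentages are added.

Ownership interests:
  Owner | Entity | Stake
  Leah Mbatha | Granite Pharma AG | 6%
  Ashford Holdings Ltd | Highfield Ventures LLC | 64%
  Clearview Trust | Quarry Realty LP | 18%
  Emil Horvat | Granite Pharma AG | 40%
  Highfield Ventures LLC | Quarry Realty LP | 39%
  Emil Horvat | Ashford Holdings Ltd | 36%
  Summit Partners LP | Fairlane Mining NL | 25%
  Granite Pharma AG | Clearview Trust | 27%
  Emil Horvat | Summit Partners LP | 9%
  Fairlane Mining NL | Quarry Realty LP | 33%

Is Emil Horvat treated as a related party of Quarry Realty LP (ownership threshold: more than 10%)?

Yes

Chain via Ashford Holdings Ltd → Highfield Ventures LLC (R1): 36% × 64% × 39% = 8.9856% of Quarry Realty LP.
Chain via Summit Partners LP → Fairlane Mining NL (R1): 9% × 25% × 33% = 0.7425% of Quarry Realty LP.
Chain via Granite Pharma AG → Clearview Trust (R1): 40% × 27% × 18% = 1.944% of Quarry Realty LP.
Aggregating (R2): 8.9856% + 0.7425% + 1.944% = 11.6721%.
11.6721% exceeds the 10% threshold, so Emil is a related party to Quarry Realty LP.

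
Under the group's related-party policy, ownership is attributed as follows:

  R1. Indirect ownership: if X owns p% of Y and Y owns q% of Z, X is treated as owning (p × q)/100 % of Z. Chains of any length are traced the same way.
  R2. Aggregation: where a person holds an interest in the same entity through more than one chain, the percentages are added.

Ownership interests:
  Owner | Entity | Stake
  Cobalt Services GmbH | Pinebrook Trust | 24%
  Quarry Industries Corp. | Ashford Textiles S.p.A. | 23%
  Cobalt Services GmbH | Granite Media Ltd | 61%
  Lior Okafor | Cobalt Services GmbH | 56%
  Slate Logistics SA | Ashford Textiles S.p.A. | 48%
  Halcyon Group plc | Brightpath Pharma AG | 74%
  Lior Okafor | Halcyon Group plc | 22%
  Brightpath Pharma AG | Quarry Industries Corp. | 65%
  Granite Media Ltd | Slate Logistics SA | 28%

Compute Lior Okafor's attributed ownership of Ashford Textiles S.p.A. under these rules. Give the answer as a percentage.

7.024964%

Chain via Halcyon Group plc → Brightpath Pharma AG → Quarry Industries Corp. (R1): 22% × 74% × 65% × 23% = 2.43386% of Ashford Textiles S.p.A.
Chain via Cobalt Services GmbH → Granite Media Ltd → Slate Logistics SA (R1): 56% × 61% × 28% × 48% = 4.591104% of Ashford Textiles S.p.A.
Aggregating (R2): 2.43386% + 4.591104% = 7.024964%.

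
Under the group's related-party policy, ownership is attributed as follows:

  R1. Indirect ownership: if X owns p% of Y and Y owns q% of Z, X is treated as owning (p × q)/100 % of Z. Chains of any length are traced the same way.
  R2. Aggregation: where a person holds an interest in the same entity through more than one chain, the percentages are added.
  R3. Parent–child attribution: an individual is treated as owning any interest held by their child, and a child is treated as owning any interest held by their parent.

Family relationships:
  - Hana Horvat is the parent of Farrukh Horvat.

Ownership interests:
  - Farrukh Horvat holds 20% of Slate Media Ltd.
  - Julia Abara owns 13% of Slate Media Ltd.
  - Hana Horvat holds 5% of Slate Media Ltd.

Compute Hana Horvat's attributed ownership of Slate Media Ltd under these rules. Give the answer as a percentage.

25%

By parent–child attribution (R3), Hana Horvat is treated as also owning Farrukh Horvat's interest in Slate Media Ltd, giving 5% + 20% = 25%.
Direct interest in Slate Media Ltd: 25%.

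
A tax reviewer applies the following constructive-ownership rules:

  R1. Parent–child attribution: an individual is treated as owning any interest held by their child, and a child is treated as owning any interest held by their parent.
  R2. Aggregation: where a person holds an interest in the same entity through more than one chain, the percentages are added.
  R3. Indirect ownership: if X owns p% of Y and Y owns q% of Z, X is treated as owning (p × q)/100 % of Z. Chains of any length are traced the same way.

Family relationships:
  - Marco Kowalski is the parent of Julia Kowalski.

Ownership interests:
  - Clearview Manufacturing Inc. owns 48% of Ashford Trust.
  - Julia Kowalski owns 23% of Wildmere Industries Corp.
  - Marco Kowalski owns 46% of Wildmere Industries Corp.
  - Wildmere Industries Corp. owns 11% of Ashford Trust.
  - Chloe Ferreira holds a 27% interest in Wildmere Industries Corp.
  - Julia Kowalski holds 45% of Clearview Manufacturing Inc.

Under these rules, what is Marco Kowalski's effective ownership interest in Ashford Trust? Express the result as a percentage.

By parent–child attribution (R1), Marco Kowalski is treated as also owning Julia Kowalski's interest in Wildmere Industries Corp, giving 46% + 23% = 69%.
By parent–child attribution (R1), Marco Kowalski is treated as owning Julia Kowalski's 45% interest in Clearview Manufacturing Inc.
Chain via Wildmere Industries Corp. (R3): 69% × 11% = 7.59% of Ashford Trust.
Chain via Clearview Manufacturing Inc. (R3): 45% × 48% = 21.6% of Ashford Trust.
Aggregating (R2): 7.59% + 21.6% = 29.19%.

29.19%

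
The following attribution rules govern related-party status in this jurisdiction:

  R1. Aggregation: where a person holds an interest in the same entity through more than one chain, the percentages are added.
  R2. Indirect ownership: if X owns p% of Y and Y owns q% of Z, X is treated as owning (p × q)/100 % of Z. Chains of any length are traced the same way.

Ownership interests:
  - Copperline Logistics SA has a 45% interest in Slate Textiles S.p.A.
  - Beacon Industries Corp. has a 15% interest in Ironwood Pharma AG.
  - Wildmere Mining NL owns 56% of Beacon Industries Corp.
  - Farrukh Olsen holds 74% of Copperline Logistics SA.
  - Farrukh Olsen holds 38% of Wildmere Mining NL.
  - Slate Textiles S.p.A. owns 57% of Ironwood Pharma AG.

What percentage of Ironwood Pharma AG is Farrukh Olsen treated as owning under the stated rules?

Chain via Wildmere Mining NL → Beacon Industries Corp. (R2): 38% × 56% × 15% = 3.192% of Ironwood Pharma AG.
Chain via Copperline Logistics SA → Slate Textiles S.p.A. (R2): 74% × 45% × 57% = 18.981% of Ironwood Pharma AG.
Aggregating (R1): 3.192% + 18.981% = 22.173%.

22.173%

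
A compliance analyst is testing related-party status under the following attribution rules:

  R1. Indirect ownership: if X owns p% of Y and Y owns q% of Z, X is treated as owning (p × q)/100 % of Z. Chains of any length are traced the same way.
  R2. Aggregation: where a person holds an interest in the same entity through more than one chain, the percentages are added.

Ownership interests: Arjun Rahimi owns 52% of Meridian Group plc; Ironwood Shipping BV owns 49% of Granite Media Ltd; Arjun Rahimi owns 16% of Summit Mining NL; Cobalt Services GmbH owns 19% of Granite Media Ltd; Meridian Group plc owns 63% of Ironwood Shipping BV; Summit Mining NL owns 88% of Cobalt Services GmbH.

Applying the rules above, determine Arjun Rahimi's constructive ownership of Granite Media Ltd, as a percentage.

Chain via Meridian Group plc → Ironwood Shipping BV (R1): 52% × 63% × 49% = 16.0524% of Granite Media Ltd.
Chain via Summit Mining NL → Cobalt Services GmbH (R1): 16% × 88% × 19% = 2.6752% of Granite Media Ltd.
Aggregating (R2): 16.0524% + 2.6752% = 18.7276%.

18.7276%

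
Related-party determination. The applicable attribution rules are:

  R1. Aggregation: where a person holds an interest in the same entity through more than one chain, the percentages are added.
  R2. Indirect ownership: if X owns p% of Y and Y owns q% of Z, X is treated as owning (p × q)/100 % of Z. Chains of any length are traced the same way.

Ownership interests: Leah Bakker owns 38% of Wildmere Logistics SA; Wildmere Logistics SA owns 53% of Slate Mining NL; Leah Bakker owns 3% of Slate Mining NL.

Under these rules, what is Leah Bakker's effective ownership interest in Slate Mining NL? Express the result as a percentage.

Chain via Wildmere Logistics SA (R2): 38% × 53% = 20.14% of Slate Mining NL.
Direct interest in Slate Mining NL: 3%.
Aggregating (R1): 20.14% + 3% = 23.14%.

23.14%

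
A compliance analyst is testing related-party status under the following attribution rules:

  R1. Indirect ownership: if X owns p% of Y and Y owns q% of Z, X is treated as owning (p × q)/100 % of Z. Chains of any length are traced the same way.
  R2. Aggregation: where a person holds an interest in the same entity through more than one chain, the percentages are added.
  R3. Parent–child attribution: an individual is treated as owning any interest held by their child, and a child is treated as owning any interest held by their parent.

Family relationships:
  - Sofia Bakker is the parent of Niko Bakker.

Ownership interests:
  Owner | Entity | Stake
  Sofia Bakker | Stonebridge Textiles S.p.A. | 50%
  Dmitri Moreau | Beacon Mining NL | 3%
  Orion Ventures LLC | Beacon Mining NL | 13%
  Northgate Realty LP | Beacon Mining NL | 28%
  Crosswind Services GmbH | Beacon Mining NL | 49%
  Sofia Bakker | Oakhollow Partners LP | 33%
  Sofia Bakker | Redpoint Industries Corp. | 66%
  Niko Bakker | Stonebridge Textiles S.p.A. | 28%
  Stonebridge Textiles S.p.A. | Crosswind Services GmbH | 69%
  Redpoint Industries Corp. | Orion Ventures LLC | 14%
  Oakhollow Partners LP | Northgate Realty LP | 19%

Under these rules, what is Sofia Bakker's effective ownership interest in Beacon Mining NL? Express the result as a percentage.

By parent–child attribution (R3), Sofia Bakker is treated as also owning Niko Bakker's interest in Stonebridge Textiles S.p.A, giving 50% + 28% = 78%.
Chain via Oakhollow Partners LP → Northgate Realty LP (R1): 33% × 19% × 28% = 1.7556% of Beacon Mining NL.
Chain via Stonebridge Textiles S.p.A. → Crosswind Services GmbH (R1): 78% × 69% × 49% = 26.3718% of Beacon Mining NL.
Chain via Redpoint Industries Corp. → Orion Ventures LLC (R1): 66% × 14% × 13% = 1.2012% of Beacon Mining NL.
Aggregating (R2): 1.7556% + 26.3718% + 1.2012% = 29.3286%.

29.3286%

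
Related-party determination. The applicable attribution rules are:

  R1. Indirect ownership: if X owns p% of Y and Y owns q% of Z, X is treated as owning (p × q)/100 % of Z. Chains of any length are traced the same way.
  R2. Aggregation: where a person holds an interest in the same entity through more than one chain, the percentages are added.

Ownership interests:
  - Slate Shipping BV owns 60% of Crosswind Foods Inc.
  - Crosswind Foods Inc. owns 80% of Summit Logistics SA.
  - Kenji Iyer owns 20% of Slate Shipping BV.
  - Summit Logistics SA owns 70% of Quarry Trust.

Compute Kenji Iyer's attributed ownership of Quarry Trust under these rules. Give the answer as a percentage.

6.72%

Chain via Slate Shipping BV → Crosswind Foods Inc. → Summit Logistics SA (R1): 20% × 60% × 80% × 70% = 6.72% of Quarry Trust.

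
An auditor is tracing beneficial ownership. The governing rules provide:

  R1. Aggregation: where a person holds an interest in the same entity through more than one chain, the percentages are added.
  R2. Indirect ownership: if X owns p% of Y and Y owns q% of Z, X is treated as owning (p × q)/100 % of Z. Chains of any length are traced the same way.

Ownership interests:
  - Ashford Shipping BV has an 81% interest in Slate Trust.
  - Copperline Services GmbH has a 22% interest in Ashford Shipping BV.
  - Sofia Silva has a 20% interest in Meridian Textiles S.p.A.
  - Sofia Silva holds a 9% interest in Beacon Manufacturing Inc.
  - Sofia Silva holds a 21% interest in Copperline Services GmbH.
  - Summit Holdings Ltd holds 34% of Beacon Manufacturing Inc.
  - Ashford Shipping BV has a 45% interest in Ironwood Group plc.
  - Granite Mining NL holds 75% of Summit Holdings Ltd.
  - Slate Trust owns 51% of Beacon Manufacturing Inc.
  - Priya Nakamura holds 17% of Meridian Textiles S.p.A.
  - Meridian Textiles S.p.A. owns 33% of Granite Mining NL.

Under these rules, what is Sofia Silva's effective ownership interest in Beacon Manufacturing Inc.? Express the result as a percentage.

Chain via Copperline Services GmbH → Ashford Shipping BV → Slate Trust (R2): 21% × 22% × 81% × 51% = 1.908522% of Beacon Manufacturing Inc.
Chain via Meridian Textiles S.p.A. → Granite Mining NL → Summit Holdings Ltd (R2): 20% × 33% × 75% × 34% = 1.683% of Beacon Manufacturing Inc.
Direct interest in Beacon Manufacturing Inc: 9%.
Aggregating (R1): 1.908522% + 1.683% + 9% = 12.591522%.

12.591522%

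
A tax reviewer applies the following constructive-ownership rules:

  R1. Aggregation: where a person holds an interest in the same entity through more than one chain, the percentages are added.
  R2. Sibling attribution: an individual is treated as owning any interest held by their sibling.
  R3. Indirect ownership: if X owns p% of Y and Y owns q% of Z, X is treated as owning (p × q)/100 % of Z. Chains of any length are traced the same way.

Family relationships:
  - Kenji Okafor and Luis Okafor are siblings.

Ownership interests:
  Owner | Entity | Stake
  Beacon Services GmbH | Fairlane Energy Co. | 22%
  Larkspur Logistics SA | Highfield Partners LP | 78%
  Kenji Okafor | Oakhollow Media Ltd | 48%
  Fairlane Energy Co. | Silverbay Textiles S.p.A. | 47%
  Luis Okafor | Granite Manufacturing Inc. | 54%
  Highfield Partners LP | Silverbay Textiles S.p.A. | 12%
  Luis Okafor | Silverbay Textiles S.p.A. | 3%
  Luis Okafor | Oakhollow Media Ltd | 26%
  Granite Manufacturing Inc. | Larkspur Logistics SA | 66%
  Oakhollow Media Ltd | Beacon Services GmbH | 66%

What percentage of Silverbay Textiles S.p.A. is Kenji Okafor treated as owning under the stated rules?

11.38596%

By sibling attribution (R2), Kenji Okafor is treated as also owning Luis Okafor's interest in Oakhollow Media Ltd, giving 48% + 26% = 74%.
By sibling attribution (R2), Kenji Okafor is treated as owning Luis Okafor's 54% interest in Granite Manufacturing Inc.
By sibling attribution (R2), Kenji Okafor is treated as owning Luis Okafor's 3% interest in Silverbay Textiles S.p.A.
Chain via Oakhollow Media Ltd → Beacon Services GmbH → Fairlane Energy Co. (R3): 74% × 66% × 22% × 47% = 5.050056% of Silverbay Textiles S.p.A.
Chain via Granite Manufacturing Inc. → Larkspur Logistics SA → Highfield Partners LP (R3): 54% × 66% × 78% × 12% = 3.335904% of Silverbay Textiles S.p.A.
Direct interest in Silverbay Textiles S.p.A: 3%.
Aggregating (R1): 5.050056% + 3.335904% + 3% = 11.38596%.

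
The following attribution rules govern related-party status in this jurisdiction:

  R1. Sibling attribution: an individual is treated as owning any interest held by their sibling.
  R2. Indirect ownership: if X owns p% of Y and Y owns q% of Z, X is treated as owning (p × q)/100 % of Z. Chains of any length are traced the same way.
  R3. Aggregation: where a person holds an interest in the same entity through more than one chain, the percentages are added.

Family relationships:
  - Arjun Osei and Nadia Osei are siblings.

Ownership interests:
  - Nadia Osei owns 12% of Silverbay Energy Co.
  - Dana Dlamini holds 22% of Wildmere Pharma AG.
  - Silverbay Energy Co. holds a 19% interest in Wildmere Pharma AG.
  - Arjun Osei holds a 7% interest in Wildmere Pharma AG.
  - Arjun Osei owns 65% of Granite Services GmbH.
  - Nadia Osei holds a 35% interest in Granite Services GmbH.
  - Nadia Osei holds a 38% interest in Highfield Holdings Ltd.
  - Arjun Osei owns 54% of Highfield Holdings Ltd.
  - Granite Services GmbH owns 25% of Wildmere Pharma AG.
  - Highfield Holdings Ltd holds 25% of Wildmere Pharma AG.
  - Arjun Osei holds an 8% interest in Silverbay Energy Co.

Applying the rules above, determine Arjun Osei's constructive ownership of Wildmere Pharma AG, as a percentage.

By sibling attribution (R1), Arjun Osei is treated as also owning Nadia Osei's interest in Highfield Holdings Ltd, giving 54% + 38% = 92%.
By sibling attribution (R1), Arjun Osei is treated as also owning Nadia Osei's interest in Granite Services GmbH, giving 65% + 35% = 100%.
By sibling attribution (R1), Arjun Osei is treated as also owning Nadia Osei's interest in Silverbay Energy Co, giving 8% + 12% = 20%.
Chain via Highfield Holdings Ltd (R2): 92% × 25% = 23% of Wildmere Pharma AG.
Chain via Granite Services GmbH (R2): 100% × 25% = 25% of Wildmere Pharma AG.
Chain via Silverbay Energy Co. (R2): 20% × 19% = 3.8% of Wildmere Pharma AG.
Direct interest in Wildmere Pharma AG: 7%.
Aggregating (R3): 23% + 25% + 3.8% + 7% = 58.8%.

58.8%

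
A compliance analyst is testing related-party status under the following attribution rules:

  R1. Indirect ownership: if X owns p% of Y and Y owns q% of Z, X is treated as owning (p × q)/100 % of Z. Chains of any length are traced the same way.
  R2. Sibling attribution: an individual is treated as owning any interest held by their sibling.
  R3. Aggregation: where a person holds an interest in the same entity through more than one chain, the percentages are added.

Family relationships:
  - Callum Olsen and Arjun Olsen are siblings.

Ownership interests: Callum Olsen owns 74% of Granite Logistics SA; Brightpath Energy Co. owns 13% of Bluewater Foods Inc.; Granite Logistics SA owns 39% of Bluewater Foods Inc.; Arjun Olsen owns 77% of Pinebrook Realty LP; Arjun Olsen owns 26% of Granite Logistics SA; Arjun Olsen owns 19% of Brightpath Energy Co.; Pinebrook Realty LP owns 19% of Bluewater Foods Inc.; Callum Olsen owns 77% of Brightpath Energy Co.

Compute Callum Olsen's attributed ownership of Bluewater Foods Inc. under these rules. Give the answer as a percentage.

66.11%

By sibling attribution (R2), Callum Olsen is treated as also owning Arjun Olsen's interest in Brightpath Energy Co, giving 77% + 19% = 96%.
By sibling attribution (R2), Callum Olsen is treated as also owning Arjun Olsen's interest in Granite Logistics SA, giving 74% + 26% = 100%.
By sibling attribution (R2), Callum Olsen is treated as owning Arjun Olsen's 77% interest in Pinebrook Realty LP.
Chain via Brightpath Energy Co. (R1): 96% × 13% = 12.48% of Bluewater Foods Inc.
Chain via Granite Logistics SA (R1): 100% × 39% = 39% of Bluewater Foods Inc.
Chain via Pinebrook Realty LP (R1): 77% × 19% = 14.63% of Bluewater Foods Inc.
Aggregating (R3): 12.48% + 39% + 14.63% = 66.11%.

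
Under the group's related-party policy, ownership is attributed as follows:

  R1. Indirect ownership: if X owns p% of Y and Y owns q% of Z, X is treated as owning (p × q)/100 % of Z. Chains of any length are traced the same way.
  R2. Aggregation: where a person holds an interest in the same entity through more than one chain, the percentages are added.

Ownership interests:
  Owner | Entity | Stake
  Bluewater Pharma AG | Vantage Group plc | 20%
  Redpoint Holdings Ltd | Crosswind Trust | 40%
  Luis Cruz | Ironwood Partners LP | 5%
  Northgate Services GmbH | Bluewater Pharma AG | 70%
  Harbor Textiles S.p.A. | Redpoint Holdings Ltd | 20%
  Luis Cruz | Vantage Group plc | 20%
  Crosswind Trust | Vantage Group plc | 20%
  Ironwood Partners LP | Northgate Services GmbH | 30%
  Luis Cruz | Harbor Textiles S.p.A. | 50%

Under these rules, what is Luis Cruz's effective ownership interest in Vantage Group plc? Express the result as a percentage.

Chain via Harbor Textiles S.p.A. → Redpoint Holdings Ltd → Crosswind Trust (R1): 50% × 20% × 40% × 20% = 0.8% of Vantage Group plc.
Chain via Ironwood Partners LP → Northgate Services GmbH → Bluewater Pharma AG (R1): 5% × 30% × 70% × 20% = 0.21% of Vantage Group plc.
Direct interest in Vantage Group plc: 20%.
Aggregating (R2): 0.8% + 0.21% + 20% = 21.01%.

21.01%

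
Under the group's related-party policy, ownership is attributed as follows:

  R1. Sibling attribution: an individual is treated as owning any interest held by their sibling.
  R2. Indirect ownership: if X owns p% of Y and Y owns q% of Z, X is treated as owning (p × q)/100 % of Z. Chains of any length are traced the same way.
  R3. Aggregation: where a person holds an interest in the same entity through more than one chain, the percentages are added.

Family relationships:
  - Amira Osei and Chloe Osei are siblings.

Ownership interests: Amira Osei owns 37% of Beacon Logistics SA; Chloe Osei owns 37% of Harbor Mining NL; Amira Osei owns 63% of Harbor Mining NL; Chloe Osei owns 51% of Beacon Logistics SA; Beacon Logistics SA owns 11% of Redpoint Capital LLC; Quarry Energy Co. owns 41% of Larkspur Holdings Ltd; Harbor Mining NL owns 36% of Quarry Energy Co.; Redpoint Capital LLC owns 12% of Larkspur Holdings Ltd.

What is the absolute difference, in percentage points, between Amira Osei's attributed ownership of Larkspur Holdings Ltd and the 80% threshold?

By sibling attribution (R1), Amira Osei is treated as also owning Chloe Osei's interest in Beacon Logistics SA, giving 37% + 51% = 88%.
By sibling attribution (R1), Amira Osei is treated as also owning Chloe Osei's interest in Harbor Mining NL, giving 63% + 37% = 100%.
Chain via Beacon Logistics SA → Redpoint Capital LLC (R2): 88% × 11% × 12% = 1.1616% of Larkspur Holdings Ltd.
Chain via Harbor Mining NL → Quarry Energy Co. (R2): 100% × 36% × 41% = 14.76% of Larkspur Holdings Ltd.
Aggregating (R3): 1.1616% + 14.76% = 15.9216%.
15.9216% falls short of the 80% threshold by 64.0784 percentage points.

64.0784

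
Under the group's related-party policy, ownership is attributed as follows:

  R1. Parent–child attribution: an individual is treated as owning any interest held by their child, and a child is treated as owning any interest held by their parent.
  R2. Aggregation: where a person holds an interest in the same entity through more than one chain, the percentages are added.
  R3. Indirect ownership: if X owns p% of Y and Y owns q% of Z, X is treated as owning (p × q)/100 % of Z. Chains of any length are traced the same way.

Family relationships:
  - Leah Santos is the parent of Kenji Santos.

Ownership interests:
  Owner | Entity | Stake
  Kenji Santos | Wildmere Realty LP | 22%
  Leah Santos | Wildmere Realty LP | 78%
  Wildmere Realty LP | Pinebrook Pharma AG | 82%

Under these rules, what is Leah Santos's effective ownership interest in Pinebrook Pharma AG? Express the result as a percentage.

By parent–child attribution (R1), Leah Santos is treated as also owning Kenji Santos's interest in Wildmere Realty LP, giving 78% + 22% = 100%.
Chain via Wildmere Realty LP (R3): 100% × 82% = 82% of Pinebrook Pharma AG.

82%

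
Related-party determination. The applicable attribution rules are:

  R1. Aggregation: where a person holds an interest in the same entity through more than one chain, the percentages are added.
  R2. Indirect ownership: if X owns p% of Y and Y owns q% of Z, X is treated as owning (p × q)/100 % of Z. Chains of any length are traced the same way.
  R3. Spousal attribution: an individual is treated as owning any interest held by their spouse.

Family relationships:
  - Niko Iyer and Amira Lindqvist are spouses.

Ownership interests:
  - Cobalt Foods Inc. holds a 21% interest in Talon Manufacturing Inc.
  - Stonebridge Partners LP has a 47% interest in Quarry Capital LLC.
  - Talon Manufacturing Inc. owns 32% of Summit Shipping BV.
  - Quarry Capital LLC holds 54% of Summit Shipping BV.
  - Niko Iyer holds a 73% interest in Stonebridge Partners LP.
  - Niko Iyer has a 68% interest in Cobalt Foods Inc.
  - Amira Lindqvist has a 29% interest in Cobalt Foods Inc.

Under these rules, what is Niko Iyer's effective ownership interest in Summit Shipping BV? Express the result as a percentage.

25.0458%

By spousal attribution (R3), Niko Iyer is treated as also owning Amira Lindqvist's interest in Cobalt Foods Inc, giving 68% + 29% = 97%.
Chain via Cobalt Foods Inc. → Talon Manufacturing Inc. (R2): 97% × 21% × 32% = 6.5184% of Summit Shipping BV.
Chain via Stonebridge Partners LP → Quarry Capital LLC (R2): 73% × 47% × 54% = 18.5274% of Summit Shipping BV.
Aggregating (R1): 6.5184% + 18.5274% = 25.0458%.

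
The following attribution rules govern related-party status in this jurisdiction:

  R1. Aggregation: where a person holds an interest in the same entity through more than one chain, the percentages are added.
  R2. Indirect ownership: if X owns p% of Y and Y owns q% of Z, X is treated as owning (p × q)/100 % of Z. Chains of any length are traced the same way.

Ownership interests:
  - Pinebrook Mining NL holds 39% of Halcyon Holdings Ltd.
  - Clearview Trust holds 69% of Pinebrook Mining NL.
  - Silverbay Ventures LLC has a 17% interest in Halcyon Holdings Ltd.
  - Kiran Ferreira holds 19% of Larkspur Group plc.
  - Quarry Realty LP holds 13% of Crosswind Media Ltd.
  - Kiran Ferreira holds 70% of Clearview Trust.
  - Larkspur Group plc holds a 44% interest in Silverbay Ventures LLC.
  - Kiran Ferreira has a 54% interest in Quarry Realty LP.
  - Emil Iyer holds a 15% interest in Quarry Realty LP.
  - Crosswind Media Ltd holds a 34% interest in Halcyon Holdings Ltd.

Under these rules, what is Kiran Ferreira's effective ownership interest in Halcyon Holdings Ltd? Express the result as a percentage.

22.645%

Chain via Larkspur Group plc → Silverbay Ventures LLC (R2): 19% × 44% × 17% = 1.4212% of Halcyon Holdings Ltd.
Chain via Clearview Trust → Pinebrook Mining NL (R2): 70% × 69% × 39% = 18.837% of Halcyon Holdings Ltd.
Chain via Quarry Realty LP → Crosswind Media Ltd (R2): 54% × 13% × 34% = 2.3868% of Halcyon Holdings Ltd.
Aggregating (R1): 1.4212% + 18.837% + 2.3868% = 22.645%.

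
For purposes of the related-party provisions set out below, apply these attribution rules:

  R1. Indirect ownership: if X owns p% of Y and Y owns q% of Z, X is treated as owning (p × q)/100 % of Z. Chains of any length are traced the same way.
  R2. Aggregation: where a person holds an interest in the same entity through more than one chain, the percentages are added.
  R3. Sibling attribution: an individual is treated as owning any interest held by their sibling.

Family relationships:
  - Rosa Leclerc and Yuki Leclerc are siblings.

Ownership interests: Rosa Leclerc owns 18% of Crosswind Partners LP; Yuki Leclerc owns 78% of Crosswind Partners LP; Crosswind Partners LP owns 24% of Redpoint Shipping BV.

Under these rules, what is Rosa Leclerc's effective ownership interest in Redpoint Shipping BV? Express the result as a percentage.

23.04%

By sibling attribution (R3), Rosa Leclerc is treated as also owning Yuki Leclerc's interest in Crosswind Partners LP, giving 18% + 78% = 96%.
Chain via Crosswind Partners LP (R1): 96% × 24% = 23.04% of Redpoint Shipping BV.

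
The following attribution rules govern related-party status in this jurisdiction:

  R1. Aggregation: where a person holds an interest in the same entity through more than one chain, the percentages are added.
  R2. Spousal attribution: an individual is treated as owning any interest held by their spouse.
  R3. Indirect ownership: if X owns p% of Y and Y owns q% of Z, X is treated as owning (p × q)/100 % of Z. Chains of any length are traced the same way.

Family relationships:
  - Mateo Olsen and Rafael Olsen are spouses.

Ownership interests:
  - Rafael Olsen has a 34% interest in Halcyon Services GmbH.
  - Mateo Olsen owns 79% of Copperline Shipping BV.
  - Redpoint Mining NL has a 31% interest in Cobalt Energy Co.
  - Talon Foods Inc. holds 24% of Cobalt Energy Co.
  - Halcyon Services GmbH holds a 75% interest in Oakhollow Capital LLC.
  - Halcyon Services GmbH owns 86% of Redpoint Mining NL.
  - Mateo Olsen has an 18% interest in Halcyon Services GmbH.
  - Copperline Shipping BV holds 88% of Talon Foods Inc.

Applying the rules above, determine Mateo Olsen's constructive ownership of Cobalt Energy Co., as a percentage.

30.548%

By spousal attribution (R2), Mateo Olsen is treated as also owning Rafael Olsen's interest in Halcyon Services GmbH, giving 18% + 34% = 52%.
Chain via Halcyon Services GmbH → Redpoint Mining NL (R3): 52% × 86% × 31% = 13.8632% of Cobalt Energy Co.
Chain via Copperline Shipping BV → Talon Foods Inc. (R3): 79% × 88% × 24% = 16.6848% of Cobalt Energy Co.
Aggregating (R1): 13.8632% + 16.6848% = 30.548%.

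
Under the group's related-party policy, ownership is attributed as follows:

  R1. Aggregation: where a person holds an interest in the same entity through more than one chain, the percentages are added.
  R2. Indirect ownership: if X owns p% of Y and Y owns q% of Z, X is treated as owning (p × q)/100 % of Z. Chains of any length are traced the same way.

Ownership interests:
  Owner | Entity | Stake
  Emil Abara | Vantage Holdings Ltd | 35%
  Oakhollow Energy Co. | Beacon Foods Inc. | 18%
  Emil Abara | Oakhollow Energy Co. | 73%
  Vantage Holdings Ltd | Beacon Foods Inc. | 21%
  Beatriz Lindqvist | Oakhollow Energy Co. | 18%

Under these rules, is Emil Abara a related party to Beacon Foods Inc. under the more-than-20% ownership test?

Chain via Oakhollow Energy Co. (R2): 73% × 18% = 13.14% of Beacon Foods Inc.
Chain via Vantage Holdings Ltd (R2): 35% × 21% = 7.35% of Beacon Foods Inc.
Aggregating (R1): 13.14% + 7.35% = 20.49%.
20.49% exceeds the 20% threshold, so Emil is a related party to Beacon Foods Inc.

Yes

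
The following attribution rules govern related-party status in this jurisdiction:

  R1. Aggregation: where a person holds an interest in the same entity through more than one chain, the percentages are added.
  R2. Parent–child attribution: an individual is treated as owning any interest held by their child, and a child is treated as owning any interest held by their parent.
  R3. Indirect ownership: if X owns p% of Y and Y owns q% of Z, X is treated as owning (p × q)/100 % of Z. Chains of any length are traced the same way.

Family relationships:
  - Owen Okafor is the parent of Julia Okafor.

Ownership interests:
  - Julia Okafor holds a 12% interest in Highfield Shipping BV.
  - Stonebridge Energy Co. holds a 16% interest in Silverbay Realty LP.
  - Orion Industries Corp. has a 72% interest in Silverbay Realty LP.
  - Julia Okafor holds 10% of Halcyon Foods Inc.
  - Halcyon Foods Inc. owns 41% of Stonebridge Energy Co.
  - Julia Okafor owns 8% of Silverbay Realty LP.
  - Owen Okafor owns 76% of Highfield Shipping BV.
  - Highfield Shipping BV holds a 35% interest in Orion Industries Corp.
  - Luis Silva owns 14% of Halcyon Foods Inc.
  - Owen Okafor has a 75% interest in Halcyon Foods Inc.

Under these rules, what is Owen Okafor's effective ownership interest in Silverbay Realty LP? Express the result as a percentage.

35.752%

By parent–child attribution (R2), Owen Okafor is treated as also owning Julia Okafor's interest in Halcyon Foods Inc, giving 75% + 10% = 85%.
By parent–child attribution (R2), Owen Okafor is treated as also owning Julia Okafor's interest in Highfield Shipping BV, giving 76% + 12% = 88%.
By parent–child attribution (R2), Owen Okafor is treated as owning Julia Okafor's 8% interest in Silverbay Realty LP.
Chain via Halcyon Foods Inc. → Stonebridge Energy Co. (R3): 85% × 41% × 16% = 5.576% of Silverbay Realty LP.
Chain via Highfield Shipping BV → Orion Industries Corp. (R3): 88% × 35% × 72% = 22.176% of Silverbay Realty LP.
Direct interest in Silverbay Realty LP: 8%.
Aggregating (R1): 5.576% + 22.176% + 8% = 35.752%.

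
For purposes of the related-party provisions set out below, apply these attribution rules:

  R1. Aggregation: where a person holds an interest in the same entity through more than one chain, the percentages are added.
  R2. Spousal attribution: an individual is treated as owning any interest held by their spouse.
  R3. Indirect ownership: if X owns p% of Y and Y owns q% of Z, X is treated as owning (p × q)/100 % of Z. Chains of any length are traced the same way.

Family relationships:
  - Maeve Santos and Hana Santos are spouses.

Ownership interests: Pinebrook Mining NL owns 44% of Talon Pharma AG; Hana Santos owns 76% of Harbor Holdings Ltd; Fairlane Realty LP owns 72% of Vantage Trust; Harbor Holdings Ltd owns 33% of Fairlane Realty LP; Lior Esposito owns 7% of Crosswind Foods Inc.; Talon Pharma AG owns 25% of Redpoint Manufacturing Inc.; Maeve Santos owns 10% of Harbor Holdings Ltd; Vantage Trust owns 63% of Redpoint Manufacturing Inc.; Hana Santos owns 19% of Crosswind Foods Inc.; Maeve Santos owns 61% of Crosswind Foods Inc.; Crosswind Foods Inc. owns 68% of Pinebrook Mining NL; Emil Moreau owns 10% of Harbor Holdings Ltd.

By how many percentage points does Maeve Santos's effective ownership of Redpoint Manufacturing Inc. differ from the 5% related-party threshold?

13.857168

By spousal attribution (R2), Maeve Santos is treated as also owning Hana Santos's interest in Crosswind Foods Inc, giving 61% + 19% = 80%.
By spousal attribution (R2), Maeve Santos is treated as also owning Hana Santos's interest in Harbor Holdings Ltd, giving 10% + 76% = 86%.
Chain via Crosswind Foods Inc. → Pinebrook Mining NL → Talon Pharma AG (R3): 80% × 68% × 44% × 25% = 5.984% of Redpoint Manufacturing Inc.
Chain via Harbor Holdings Ltd → Fairlane Realty LP → Vantage Trust (R3): 86% × 33% × 72% × 63% = 12.873168% of Redpoint Manufacturing Inc.
Aggregating (R1): 5.984% + 12.873168% = 18.857168%.
18.857168% exceeds the 5% threshold by 13.857168 percentage points.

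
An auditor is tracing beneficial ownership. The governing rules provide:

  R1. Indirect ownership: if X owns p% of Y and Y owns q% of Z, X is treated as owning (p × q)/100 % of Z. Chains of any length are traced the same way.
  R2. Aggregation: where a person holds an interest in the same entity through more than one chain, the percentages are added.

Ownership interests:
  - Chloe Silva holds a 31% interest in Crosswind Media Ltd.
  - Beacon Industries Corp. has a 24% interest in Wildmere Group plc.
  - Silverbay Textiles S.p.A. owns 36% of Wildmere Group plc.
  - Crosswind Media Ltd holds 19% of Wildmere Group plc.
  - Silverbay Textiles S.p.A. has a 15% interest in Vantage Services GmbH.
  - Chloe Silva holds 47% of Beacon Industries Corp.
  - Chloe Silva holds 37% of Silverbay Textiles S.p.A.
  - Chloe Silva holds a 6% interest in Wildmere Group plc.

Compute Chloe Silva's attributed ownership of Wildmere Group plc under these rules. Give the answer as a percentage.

Chain via Beacon Industries Corp. (R1): 47% × 24% = 11.28% of Wildmere Group plc.
Chain via Silverbay Textiles S.p.A. (R1): 37% × 36% = 13.32% of Wildmere Group plc.
Chain via Crosswind Media Ltd (R1): 31% × 19% = 5.89% of Wildmere Group plc.
Direct interest in Wildmere Group plc: 6%.
Aggregating (R2): 11.28% + 13.32% + 5.89% + 6% = 36.49%.

36.49%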